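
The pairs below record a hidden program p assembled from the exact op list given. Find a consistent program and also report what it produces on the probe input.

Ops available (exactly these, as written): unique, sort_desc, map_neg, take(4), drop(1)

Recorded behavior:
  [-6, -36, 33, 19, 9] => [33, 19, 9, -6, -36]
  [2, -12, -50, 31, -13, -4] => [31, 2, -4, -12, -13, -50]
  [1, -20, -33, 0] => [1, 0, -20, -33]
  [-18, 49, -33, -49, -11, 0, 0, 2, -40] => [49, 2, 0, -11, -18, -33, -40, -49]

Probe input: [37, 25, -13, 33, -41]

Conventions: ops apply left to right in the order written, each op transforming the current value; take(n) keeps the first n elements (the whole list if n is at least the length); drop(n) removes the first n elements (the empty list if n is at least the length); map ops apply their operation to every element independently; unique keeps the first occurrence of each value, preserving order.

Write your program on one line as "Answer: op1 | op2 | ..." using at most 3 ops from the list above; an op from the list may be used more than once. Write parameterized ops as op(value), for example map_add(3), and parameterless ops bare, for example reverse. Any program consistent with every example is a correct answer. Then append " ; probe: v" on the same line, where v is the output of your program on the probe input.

unique | sort_desc ; probe: [37, 33, 25, -13, -41]

Check, running the answer program on each example:
  [-6, -36, 33, 19, 9] -> [-6, -36, 33, 19, 9] -> [33, 19, 9, -6, -36]
  [2, -12, -50, 31, -13, -4] -> [2, -12, -50, 31, -13, -4] -> [31, 2, -4, -12, -13, -50]
  [1, -20, -33, 0] -> [1, -20, -33, 0] -> [1, 0, -20, -33]
  [-18, 49, -33, -49, -11, 0, 0, 2, -40] -> [-18, 49, -33, -49, -11, 0, 2, -40] -> [49, 2, 0, -11, -18, -33, -40, -49]
  probe: [37, 25, -13, 33, -41] -> [37, 25, -13, 33, -41] -> [37, 33, 25, -13, -41]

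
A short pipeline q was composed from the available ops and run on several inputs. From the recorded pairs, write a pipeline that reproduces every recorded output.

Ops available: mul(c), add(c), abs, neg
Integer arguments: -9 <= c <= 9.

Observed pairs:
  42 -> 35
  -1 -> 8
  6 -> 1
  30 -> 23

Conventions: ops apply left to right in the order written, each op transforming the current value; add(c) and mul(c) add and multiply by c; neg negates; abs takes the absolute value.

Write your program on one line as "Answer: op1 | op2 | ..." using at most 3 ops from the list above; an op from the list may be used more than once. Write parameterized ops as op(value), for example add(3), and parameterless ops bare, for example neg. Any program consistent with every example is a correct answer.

add(-7) | abs

Check, running the answer program on each example:
  42 -> 35 -> 35
  -1 -> -8 -> 8
  6 -> -1 -> 1
  30 -> 23 -> 23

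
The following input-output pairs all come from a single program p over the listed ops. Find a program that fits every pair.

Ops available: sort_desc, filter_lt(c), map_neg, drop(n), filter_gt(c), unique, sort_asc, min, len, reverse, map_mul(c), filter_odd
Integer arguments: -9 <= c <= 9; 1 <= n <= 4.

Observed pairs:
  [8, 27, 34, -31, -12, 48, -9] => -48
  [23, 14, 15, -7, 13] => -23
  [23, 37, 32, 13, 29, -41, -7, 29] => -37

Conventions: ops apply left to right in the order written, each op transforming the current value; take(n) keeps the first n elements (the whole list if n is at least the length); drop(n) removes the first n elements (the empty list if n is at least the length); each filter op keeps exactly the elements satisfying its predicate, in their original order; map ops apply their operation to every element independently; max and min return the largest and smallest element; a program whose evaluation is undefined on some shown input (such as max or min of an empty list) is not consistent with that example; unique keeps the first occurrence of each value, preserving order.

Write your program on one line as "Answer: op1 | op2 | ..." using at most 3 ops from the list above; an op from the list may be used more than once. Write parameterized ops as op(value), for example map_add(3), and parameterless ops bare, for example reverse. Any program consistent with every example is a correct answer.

map_neg | min

Check, running the answer program on each example:
  [8, 27, 34, -31, -12, 48, -9] -> [-8, -27, -34, 31, 12, -48, 9] -> -48
  [23, 14, 15, -7, 13] -> [-23, -14, -15, 7, -13] -> -23
  [23, 37, 32, 13, 29, -41, -7, 29] -> [-23, -37, -32, -13, -29, 41, 7, -29] -> -37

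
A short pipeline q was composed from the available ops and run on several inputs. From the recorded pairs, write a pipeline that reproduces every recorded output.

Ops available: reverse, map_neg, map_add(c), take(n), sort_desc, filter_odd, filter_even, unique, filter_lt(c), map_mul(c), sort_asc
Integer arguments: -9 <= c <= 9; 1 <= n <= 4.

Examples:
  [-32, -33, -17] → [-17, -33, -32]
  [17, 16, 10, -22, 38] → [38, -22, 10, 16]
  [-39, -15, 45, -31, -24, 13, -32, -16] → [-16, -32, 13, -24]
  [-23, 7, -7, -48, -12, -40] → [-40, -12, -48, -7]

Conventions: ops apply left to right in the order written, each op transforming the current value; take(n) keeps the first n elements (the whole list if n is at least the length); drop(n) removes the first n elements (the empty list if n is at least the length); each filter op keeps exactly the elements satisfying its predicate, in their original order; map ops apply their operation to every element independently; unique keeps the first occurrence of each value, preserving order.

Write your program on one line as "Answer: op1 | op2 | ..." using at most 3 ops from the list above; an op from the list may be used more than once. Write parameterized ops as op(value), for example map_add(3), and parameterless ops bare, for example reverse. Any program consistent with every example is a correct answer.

reverse | take(4)

Check, running the answer program on each example:
  [-32, -33, -17] -> [-17, -33, -32] -> [-17, -33, -32]
  [17, 16, 10, -22, 38] -> [38, -22, 10, 16, 17] -> [38, -22, 10, 16]
  [-39, -15, 45, -31, -24, 13, -32, -16] -> [-16, -32, 13, -24, -31, 45, -15, -39] -> [-16, -32, 13, -24]
  [-23, 7, -7, -48, -12, -40] -> [-40, -12, -48, -7, 7, -23] -> [-40, -12, -48, -7]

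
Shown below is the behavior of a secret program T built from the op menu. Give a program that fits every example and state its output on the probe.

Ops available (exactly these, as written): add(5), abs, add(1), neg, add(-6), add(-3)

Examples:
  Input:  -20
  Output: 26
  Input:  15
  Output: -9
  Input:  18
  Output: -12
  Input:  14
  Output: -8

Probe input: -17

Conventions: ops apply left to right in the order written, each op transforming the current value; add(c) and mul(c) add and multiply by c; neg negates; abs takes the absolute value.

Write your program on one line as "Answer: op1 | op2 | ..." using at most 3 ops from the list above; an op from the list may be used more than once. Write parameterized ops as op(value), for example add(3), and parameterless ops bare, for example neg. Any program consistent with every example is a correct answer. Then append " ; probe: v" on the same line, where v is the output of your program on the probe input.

neg | add(1) | add(5) ; probe: 23

Check, running the answer program on each example:
  -20 -> 20 -> 21 -> 26
  15 -> -15 -> -14 -> -9
  18 -> -18 -> -17 -> -12
  14 -> -14 -> -13 -> -8
  probe: -17 -> 17 -> 18 -> 23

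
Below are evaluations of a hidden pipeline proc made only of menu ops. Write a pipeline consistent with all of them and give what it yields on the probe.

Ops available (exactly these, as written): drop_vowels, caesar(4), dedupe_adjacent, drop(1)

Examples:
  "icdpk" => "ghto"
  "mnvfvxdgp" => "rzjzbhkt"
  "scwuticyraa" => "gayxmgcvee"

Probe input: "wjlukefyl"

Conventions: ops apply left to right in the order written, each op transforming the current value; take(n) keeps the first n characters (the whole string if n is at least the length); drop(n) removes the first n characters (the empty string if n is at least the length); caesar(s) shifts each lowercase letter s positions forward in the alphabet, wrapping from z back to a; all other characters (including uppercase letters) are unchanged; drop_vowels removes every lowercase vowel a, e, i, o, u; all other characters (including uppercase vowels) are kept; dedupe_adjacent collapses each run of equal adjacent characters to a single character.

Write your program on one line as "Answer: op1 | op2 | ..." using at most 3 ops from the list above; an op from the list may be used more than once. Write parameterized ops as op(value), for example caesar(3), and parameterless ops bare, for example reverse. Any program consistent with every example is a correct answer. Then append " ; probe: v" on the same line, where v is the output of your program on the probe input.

caesar(4) | drop(1) ; probe: "npyoijcp"

Check, running the answer program on each example:
  "icdpk" -> "mghto" -> "ghto"
  "mnvfvxdgp" -> "qrzjzbhkt" -> "rzjzbhkt"
  "scwuticyraa" -> "wgayxmgcvee" -> "gayxmgcvee"
  probe: "wjlukefyl" -> "anpyoijcp" -> "npyoijcp"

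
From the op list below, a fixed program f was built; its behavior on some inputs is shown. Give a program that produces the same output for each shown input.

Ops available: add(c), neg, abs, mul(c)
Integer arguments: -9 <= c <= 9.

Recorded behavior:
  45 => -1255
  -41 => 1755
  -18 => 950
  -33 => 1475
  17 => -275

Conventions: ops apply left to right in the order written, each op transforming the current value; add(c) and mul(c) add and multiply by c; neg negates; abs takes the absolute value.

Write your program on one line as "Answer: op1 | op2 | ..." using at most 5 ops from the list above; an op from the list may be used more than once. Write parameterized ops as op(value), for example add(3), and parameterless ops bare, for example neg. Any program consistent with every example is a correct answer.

add(-9) | mul(7) | add(-1) | mul(-5)

Check, running the answer program on each example:
  45 -> 36 -> 252 -> 251 -> -1255
  -41 -> -50 -> -350 -> -351 -> 1755
  -18 -> -27 -> -189 -> -190 -> 950
  -33 -> -42 -> -294 -> -295 -> 1475
  17 -> 8 -> 56 -> 55 -> -275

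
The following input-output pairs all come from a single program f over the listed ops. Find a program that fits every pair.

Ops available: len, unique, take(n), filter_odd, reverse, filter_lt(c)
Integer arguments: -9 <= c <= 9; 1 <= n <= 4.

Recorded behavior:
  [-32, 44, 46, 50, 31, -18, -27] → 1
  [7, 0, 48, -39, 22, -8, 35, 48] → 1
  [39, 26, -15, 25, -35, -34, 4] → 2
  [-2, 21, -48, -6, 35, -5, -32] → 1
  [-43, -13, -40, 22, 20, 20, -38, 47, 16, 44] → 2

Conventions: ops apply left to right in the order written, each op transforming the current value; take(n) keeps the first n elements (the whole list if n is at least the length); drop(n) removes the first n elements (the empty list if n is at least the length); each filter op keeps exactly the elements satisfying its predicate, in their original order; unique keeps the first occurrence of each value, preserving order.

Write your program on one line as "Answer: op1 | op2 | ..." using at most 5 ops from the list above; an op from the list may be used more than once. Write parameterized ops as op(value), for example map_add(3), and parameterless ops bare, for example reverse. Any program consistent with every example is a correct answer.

reverse | filter_lt(-1) | filter_odd | len

Check, running the answer program on each example:
  [-32, 44, 46, 50, 31, -18, -27] -> [-27, -18, 31, 50, 46, 44, -32] -> [-27, -18, -32] -> [-27] -> 1
  [7, 0, 48, -39, 22, -8, 35, 48] -> [48, 35, -8, 22, -39, 48, 0, 7] -> [-8, -39] -> [-39] -> 1
  [39, 26, -15, 25, -35, -34, 4] -> [4, -34, -35, 25, -15, 26, 39] -> [-34, -35, -15] -> [-35, -15] -> 2
  [-2, 21, -48, -6, 35, -5, -32] -> [-32, -5, 35, -6, -48, 21, -2] -> [-32, -5, -6, -48, -2] -> [-5] -> 1
  [-43, -13, -40, 22, 20, 20, -38, 47, 16, 44] -> [44, 16, 47, -38, 20, 20, 22, -40, -13, -43] -> [-38, -40, -13, -43] -> [-13, -43] -> 2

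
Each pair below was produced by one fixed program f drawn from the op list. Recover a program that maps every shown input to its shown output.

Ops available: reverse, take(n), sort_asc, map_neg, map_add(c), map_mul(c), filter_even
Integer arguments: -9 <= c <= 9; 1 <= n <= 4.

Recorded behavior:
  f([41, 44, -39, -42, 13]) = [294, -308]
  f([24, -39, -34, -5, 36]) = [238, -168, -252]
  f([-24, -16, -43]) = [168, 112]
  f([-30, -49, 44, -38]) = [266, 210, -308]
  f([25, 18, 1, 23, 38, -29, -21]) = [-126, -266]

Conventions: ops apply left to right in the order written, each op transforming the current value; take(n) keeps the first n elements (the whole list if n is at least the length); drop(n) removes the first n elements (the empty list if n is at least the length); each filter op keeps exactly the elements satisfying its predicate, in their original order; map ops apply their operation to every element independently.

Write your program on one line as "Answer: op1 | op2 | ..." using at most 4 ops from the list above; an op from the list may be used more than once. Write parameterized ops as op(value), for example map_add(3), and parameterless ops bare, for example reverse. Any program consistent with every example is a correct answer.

map_mul(7) | sort_asc | filter_even | map_neg

Check, running the answer program on each example:
  [41, 44, -39, -42, 13] -> [287, 308, -273, -294, 91] -> [-294, -273, 91, 287, 308] -> [-294, 308] -> [294, -308]
  [24, -39, -34, -5, 36] -> [168, -273, -238, -35, 252] -> [-273, -238, -35, 168, 252] -> [-238, 168, 252] -> [238, -168, -252]
  [-24, -16, -43] -> [-168, -112, -301] -> [-301, -168, -112] -> [-168, -112] -> [168, 112]
  [-30, -49, 44, -38] -> [-210, -343, 308, -266] -> [-343, -266, -210, 308] -> [-266, -210, 308] -> [266, 210, -308]
  [25, 18, 1, 23, 38, -29, -21] -> [175, 126, 7, 161, 266, -203, -147] -> [-203, -147, 7, 126, 161, 175, 266] -> [126, 266] -> [-126, -266]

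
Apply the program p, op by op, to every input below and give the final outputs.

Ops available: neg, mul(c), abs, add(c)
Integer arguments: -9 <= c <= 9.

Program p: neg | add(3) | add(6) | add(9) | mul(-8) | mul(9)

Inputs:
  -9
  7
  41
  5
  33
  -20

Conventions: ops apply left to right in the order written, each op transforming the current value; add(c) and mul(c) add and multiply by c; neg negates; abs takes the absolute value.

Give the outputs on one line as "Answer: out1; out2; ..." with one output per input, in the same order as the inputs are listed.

-1944; -792; 1656; -936; 1080; -2736

Execution, op by op:
  -9 -> 9 -> 12 -> 18 -> 27 -> -216 -> -1944
  7 -> -7 -> -4 -> 2 -> 11 -> -88 -> -792
  41 -> -41 -> -38 -> -32 -> -23 -> 184 -> 1656
  5 -> -5 -> -2 -> 4 -> 13 -> -104 -> -936
  33 -> -33 -> -30 -> -24 -> -15 -> 120 -> 1080
  -20 -> 20 -> 23 -> 29 -> 38 -> -304 -> -2736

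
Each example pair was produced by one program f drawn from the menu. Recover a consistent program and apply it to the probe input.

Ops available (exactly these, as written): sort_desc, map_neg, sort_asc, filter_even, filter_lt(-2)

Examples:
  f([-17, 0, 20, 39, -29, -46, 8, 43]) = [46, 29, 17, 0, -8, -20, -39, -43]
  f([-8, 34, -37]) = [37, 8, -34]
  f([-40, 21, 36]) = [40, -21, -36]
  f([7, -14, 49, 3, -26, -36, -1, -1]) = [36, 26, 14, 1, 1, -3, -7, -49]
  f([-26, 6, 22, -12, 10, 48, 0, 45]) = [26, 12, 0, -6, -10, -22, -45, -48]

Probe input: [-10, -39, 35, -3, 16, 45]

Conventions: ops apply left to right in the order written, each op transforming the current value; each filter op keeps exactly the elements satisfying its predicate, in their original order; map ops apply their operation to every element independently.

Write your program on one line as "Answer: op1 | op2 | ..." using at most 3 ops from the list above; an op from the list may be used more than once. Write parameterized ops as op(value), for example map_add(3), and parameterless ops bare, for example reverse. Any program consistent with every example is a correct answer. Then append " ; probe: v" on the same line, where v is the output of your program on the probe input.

sort_asc | map_neg ; probe: [39, 10, 3, -16, -35, -45]

Check, running the answer program on each example:
  [-17, 0, 20, 39, -29, -46, 8, 43] -> [-46, -29, -17, 0, 8, 20, 39, 43] -> [46, 29, 17, 0, -8, -20, -39, -43]
  [-8, 34, -37] -> [-37, -8, 34] -> [37, 8, -34]
  [-40, 21, 36] -> [-40, 21, 36] -> [40, -21, -36]
  [7, -14, 49, 3, -26, -36, -1, -1] -> [-36, -26, -14, -1, -1, 3, 7, 49] -> [36, 26, 14, 1, 1, -3, -7, -49]
  [-26, 6, 22, -12, 10, 48, 0, 45] -> [-26, -12, 0, 6, 10, 22, 45, 48] -> [26, 12, 0, -6, -10, -22, -45, -48]
  probe: [-10, -39, 35, -3, 16, 45] -> [-39, -10, -3, 16, 35, 45] -> [39, 10, 3, -16, -35, -45]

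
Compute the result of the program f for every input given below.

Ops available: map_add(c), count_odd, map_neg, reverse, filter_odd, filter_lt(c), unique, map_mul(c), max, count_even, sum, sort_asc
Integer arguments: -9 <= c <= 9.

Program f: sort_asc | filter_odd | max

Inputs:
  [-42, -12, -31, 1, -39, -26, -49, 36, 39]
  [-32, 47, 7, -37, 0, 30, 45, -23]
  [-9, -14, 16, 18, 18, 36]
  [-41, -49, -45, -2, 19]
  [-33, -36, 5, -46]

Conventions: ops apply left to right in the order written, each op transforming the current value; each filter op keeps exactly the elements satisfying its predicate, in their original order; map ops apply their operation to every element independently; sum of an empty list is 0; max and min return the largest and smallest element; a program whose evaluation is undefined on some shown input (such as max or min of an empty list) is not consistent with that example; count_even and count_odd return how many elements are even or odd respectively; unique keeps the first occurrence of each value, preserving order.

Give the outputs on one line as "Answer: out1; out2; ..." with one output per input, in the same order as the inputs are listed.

39; 47; -9; 19; 5

Execution, op by op:
  [-42, -12, -31, 1, -39, -26, -49, 36, 39] -> [-49, -42, -39, -31, -26, -12, 1, 36, 39] -> [-49, -39, -31, 1, 39] -> 39
  [-32, 47, 7, -37, 0, 30, 45, -23] -> [-37, -32, -23, 0, 7, 30, 45, 47] -> [-37, -23, 7, 45, 47] -> 47
  [-9, -14, 16, 18, 18, 36] -> [-14, -9, 16, 18, 18, 36] -> [-9] -> -9
  [-41, -49, -45, -2, 19] -> [-49, -45, -41, -2, 19] -> [-49, -45, -41, 19] -> 19
  [-33, -36, 5, -46] -> [-46, -36, -33, 5] -> [-33, 5] -> 5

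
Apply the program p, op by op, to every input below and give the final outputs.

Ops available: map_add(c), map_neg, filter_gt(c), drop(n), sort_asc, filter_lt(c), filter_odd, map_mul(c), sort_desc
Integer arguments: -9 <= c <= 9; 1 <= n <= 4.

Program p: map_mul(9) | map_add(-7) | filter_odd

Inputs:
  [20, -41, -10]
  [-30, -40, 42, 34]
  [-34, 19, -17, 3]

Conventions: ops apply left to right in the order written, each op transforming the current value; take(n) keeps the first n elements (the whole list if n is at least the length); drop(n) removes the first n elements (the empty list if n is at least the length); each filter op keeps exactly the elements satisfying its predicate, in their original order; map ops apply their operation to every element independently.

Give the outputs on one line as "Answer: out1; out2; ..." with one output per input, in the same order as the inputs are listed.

Execution, op by op:
  [20, -41, -10] -> [180, -369, -90] -> [173, -376, -97] -> [173, -97]
  [-30, -40, 42, 34] -> [-270, -360, 378, 306] -> [-277, -367, 371, 299] -> [-277, -367, 371, 299]
  [-34, 19, -17, 3] -> [-306, 171, -153, 27] -> [-313, 164, -160, 20] -> [-313]

[173, -97]; [-277, -367, 371, 299]; [-313]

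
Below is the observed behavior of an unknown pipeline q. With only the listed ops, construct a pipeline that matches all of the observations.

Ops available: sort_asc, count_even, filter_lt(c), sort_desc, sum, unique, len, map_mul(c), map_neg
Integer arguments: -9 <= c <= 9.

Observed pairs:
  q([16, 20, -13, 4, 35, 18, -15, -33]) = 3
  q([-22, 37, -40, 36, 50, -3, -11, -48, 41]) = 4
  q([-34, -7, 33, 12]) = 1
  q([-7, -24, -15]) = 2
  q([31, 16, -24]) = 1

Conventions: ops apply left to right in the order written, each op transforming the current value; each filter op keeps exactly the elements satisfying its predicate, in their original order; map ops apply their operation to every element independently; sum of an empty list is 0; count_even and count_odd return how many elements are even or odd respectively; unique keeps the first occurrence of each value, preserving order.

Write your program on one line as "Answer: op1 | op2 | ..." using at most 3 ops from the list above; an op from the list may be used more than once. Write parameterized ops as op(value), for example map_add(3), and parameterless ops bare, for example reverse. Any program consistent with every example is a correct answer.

filter_lt(-7) | len

Check, running the answer program on each example:
  [16, 20, -13, 4, 35, 18, -15, -33] -> [-13, -15, -33] -> 3
  [-22, 37, -40, 36, 50, -3, -11, -48, 41] -> [-22, -40, -11, -48] -> 4
  [-34, -7, 33, 12] -> [-34] -> 1
  [-7, -24, -15] -> [-24, -15] -> 2
  [31, 16, -24] -> [-24] -> 1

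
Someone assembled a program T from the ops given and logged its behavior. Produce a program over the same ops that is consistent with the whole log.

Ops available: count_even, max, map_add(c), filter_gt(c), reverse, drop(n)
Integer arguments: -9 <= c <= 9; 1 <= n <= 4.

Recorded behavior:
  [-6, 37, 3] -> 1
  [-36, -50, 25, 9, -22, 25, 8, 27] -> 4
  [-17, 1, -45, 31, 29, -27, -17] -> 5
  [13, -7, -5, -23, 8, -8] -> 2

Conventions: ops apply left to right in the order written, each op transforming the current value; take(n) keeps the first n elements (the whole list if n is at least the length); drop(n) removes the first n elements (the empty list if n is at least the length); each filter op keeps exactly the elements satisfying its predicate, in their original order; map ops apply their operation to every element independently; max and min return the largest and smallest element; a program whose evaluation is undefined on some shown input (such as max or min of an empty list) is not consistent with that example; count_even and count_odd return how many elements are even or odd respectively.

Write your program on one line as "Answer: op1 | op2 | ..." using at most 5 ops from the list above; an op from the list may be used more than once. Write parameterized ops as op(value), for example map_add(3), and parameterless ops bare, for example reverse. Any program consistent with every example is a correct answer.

drop(2) | map_add(-9) | reverse | count_even

Check, running the answer program on each example:
  [-6, 37, 3] -> [3] -> [-6] -> [-6] -> 1
  [-36, -50, 25, 9, -22, 25, 8, 27] -> [25, 9, -22, 25, 8, 27] -> [16, 0, -31, 16, -1, 18] -> [18, -1, 16, -31, 0, 16] -> 4
  [-17, 1, -45, 31, 29, -27, -17] -> [-45, 31, 29, -27, -17] -> [-54, 22, 20, -36, -26] -> [-26, -36, 20, 22, -54] -> 5
  [13, -7, -5, -23, 8, -8] -> [-5, -23, 8, -8] -> [-14, -32, -1, -17] -> [-17, -1, -32, -14] -> 2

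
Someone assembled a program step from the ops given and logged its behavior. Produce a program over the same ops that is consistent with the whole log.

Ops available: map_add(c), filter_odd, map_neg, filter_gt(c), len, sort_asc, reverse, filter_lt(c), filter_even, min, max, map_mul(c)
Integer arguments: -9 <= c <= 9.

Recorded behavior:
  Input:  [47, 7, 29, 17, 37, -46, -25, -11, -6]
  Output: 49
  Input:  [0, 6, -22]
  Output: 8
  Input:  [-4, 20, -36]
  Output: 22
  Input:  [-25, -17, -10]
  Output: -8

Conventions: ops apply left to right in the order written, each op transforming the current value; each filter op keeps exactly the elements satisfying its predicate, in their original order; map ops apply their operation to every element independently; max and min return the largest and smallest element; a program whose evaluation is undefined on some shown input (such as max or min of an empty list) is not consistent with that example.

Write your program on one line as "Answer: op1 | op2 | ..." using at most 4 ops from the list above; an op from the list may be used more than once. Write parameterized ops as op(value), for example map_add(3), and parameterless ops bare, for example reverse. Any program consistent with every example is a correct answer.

sort_asc | map_add(2) | max

Check, running the answer program on each example:
  [47, 7, 29, 17, 37, -46, -25, -11, -6] -> [-46, -25, -11, -6, 7, 17, 29, 37, 47] -> [-44, -23, -9, -4, 9, 19, 31, 39, 49] -> 49
  [0, 6, -22] -> [-22, 0, 6] -> [-20, 2, 8] -> 8
  [-4, 20, -36] -> [-36, -4, 20] -> [-34, -2, 22] -> 22
  [-25, -17, -10] -> [-25, -17, -10] -> [-23, -15, -8] -> -8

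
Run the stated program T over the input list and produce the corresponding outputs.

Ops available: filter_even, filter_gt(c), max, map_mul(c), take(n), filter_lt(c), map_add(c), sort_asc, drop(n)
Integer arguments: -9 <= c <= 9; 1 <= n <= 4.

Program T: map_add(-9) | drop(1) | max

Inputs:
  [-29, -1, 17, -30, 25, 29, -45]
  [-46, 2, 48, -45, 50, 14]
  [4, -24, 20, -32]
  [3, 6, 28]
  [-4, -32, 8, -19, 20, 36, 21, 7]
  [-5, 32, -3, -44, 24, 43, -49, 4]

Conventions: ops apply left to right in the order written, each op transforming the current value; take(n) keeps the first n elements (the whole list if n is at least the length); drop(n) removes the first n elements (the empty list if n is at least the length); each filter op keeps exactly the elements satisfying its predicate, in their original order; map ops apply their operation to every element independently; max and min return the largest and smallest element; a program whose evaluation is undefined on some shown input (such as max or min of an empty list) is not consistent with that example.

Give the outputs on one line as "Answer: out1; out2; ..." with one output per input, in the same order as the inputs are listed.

Execution, op by op:
  [-29, -1, 17, -30, 25, 29, -45] -> [-38, -10, 8, -39, 16, 20, -54] -> [-10, 8, -39, 16, 20, -54] -> 20
  [-46, 2, 48, -45, 50, 14] -> [-55, -7, 39, -54, 41, 5] -> [-7, 39, -54, 41, 5] -> 41
  [4, -24, 20, -32] -> [-5, -33, 11, -41] -> [-33, 11, -41] -> 11
  [3, 6, 28] -> [-6, -3, 19] -> [-3, 19] -> 19
  [-4, -32, 8, -19, 20, 36, 21, 7] -> [-13, -41, -1, -28, 11, 27, 12, -2] -> [-41, -1, -28, 11, 27, 12, -2] -> 27
  [-5, 32, -3, -44, 24, 43, -49, 4] -> [-14, 23, -12, -53, 15, 34, -58, -5] -> [23, -12, -53, 15, 34, -58, -5] -> 34

20; 41; 11; 19; 27; 34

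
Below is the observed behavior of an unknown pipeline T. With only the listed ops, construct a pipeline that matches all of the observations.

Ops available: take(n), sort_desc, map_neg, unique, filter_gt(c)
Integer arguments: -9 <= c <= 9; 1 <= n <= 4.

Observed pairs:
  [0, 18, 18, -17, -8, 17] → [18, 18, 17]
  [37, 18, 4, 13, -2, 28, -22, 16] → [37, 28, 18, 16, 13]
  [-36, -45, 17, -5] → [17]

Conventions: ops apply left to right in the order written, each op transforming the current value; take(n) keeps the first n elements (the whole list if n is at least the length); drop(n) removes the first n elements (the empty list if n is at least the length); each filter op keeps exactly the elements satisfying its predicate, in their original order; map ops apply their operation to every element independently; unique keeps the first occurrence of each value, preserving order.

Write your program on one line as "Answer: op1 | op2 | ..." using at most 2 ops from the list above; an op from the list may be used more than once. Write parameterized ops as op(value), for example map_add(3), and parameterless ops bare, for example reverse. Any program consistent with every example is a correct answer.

filter_gt(4) | sort_desc

Check, running the answer program on each example:
  [0, 18, 18, -17, -8, 17] -> [18, 18, 17] -> [18, 18, 17]
  [37, 18, 4, 13, -2, 28, -22, 16] -> [37, 18, 13, 28, 16] -> [37, 28, 18, 16, 13]
  [-36, -45, 17, -5] -> [17] -> [17]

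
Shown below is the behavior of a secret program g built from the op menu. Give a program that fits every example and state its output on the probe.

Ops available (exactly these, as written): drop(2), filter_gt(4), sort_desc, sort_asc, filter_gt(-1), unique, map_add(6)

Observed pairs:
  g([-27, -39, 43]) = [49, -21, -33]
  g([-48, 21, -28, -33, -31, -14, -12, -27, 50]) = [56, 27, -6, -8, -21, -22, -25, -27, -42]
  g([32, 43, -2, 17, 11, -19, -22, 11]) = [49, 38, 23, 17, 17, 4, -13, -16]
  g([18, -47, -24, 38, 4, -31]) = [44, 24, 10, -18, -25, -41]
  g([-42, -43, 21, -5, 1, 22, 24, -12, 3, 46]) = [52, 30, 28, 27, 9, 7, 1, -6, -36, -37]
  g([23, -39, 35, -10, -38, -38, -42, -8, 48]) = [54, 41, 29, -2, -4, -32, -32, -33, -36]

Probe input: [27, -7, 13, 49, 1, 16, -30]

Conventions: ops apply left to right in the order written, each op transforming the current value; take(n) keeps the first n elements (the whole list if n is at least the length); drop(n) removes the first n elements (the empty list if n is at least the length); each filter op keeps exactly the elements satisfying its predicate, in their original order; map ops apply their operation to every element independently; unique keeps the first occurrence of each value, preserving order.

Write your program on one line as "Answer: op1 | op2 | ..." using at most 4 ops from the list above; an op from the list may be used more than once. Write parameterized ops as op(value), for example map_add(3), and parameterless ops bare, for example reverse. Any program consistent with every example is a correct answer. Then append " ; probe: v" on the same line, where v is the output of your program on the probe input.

sort_asc | sort_desc | map_add(6) ; probe: [55, 33, 22, 19, 7, -1, -24]

Check, running the answer program on each example:
  [-27, -39, 43] -> [-39, -27, 43] -> [43, -27, -39] -> [49, -21, -33]
  [-48, 21, -28, -33, -31, -14, -12, -27, 50] -> [-48, -33, -31, -28, -27, -14, -12, 21, 50] -> [50, 21, -12, -14, -27, -28, -31, -33, -48] -> [56, 27, -6, -8, -21, -22, -25, -27, -42]
  [32, 43, -2, 17, 11, -19, -22, 11] -> [-22, -19, -2, 11, 11, 17, 32, 43] -> [43, 32, 17, 11, 11, -2, -19, -22] -> [49, 38, 23, 17, 17, 4, -13, -16]
  [18, -47, -24, 38, 4, -31] -> [-47, -31, -24, 4, 18, 38] -> [38, 18, 4, -24, -31, -47] -> [44, 24, 10, -18, -25, -41]
  [-42, -43, 21, -5, 1, 22, 24, -12, 3, 46] -> [-43, -42, -12, -5, 1, 3, 21, 22, 24, 46] -> [46, 24, 22, 21, 3, 1, -5, -12, -42, -43] -> [52, 30, 28, 27, 9, 7, 1, -6, -36, -37]
  [23, -39, 35, -10, -38, -38, -42, -8, 48] -> [-42, -39, -38, -38, -10, -8, 23, 35, 48] -> [48, 35, 23, -8, -10, -38, -38, -39, -42] -> [54, 41, 29, -2, -4, -32, -32, -33, -36]
  probe: [27, -7, 13, 49, 1, 16, -30] -> [-30, -7, 1, 13, 16, 27, 49] -> [49, 27, 16, 13, 1, -7, -30] -> [55, 33, 22, 19, 7, -1, -24]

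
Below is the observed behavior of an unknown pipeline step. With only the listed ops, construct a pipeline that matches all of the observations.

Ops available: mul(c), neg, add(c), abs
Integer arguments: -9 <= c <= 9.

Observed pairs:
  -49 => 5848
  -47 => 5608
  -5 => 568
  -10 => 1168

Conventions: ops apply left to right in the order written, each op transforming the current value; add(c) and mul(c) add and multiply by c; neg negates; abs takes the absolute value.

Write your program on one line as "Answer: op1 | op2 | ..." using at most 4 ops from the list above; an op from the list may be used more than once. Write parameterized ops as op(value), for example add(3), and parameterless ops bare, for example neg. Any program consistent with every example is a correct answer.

mul(3) | mul(-5) | add(-4) | mul(8)

Check, running the answer program on each example:
  -49 -> -147 -> 735 -> 731 -> 5848
  -47 -> -141 -> 705 -> 701 -> 5608
  -5 -> -15 -> 75 -> 71 -> 568
  -10 -> -30 -> 150 -> 146 -> 1168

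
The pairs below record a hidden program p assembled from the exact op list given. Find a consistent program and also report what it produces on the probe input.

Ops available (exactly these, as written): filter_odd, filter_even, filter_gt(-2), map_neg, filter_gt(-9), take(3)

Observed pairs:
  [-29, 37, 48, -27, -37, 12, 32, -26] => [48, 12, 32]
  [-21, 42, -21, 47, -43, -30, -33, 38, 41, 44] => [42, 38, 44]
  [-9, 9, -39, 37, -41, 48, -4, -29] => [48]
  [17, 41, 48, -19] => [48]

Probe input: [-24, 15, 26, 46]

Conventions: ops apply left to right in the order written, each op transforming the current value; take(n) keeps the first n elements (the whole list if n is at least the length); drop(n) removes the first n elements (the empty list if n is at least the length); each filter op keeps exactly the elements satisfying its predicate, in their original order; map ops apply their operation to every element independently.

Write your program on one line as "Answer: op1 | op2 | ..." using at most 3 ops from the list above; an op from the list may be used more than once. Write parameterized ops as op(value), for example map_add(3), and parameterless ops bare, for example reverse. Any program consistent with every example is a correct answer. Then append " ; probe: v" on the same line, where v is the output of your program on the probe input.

filter_even | filter_gt(-2) ; probe: [26, 46]

Check, running the answer program on each example:
  [-29, 37, 48, -27, -37, 12, 32, -26] -> [48, 12, 32, -26] -> [48, 12, 32]
  [-21, 42, -21, 47, -43, -30, -33, 38, 41, 44] -> [42, -30, 38, 44] -> [42, 38, 44]
  [-9, 9, -39, 37, -41, 48, -4, -29] -> [48, -4] -> [48]
  [17, 41, 48, -19] -> [48] -> [48]
  probe: [-24, 15, 26, 46] -> [-24, 26, 46] -> [26, 46]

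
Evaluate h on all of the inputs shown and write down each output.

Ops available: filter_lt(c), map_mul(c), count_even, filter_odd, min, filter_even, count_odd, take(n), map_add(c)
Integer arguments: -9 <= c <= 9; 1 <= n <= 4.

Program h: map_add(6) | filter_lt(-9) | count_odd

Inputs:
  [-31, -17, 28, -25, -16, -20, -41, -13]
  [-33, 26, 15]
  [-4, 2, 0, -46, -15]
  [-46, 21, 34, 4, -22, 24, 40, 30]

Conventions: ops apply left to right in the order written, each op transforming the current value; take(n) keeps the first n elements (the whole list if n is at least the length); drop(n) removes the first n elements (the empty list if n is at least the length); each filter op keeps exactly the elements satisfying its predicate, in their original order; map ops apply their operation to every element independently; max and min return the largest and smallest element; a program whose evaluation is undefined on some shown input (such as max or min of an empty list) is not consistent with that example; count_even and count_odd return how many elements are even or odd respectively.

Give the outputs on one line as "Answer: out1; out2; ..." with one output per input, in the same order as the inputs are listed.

Execution, op by op:
  [-31, -17, 28, -25, -16, -20, -41, -13] -> [-25, -11, 34, -19, -10, -14, -35, -7] -> [-25, -11, -19, -10, -14, -35] -> 4
  [-33, 26, 15] -> [-27, 32, 21] -> [-27] -> 1
  [-4, 2, 0, -46, -15] -> [2, 8, 6, -40, -9] -> [-40] -> 0
  [-46, 21, 34, 4, -22, 24, 40, 30] -> [-40, 27, 40, 10, -16, 30, 46, 36] -> [-40, -16] -> 0

4; 1; 0; 0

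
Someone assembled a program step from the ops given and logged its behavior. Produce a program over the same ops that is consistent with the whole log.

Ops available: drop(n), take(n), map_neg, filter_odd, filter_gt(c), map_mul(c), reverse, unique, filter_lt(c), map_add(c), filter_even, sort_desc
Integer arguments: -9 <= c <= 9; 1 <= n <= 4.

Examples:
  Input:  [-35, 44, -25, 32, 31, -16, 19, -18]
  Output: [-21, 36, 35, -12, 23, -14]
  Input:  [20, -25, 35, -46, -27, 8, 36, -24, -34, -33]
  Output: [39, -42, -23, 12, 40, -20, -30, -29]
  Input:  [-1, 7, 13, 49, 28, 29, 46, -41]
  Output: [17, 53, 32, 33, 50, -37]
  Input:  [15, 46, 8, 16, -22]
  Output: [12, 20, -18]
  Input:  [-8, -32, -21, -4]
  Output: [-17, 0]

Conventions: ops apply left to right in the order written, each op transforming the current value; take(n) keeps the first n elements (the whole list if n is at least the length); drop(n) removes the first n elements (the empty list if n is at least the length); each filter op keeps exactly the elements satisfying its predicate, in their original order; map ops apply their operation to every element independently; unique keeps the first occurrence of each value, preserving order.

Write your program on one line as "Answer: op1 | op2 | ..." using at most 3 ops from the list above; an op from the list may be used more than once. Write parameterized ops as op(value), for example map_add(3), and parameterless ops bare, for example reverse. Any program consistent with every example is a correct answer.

map_add(2) | drop(2) | map_add(2)

Check, running the answer program on each example:
  [-35, 44, -25, 32, 31, -16, 19, -18] -> [-33, 46, -23, 34, 33, -14, 21, -16] -> [-23, 34, 33, -14, 21, -16] -> [-21, 36, 35, -12, 23, -14]
  [20, -25, 35, -46, -27, 8, 36, -24, -34, -33] -> [22, -23, 37, -44, -25, 10, 38, -22, -32, -31] -> [37, -44, -25, 10, 38, -22, -32, -31] -> [39, -42, -23, 12, 40, -20, -30, -29]
  [-1, 7, 13, 49, 28, 29, 46, -41] -> [1, 9, 15, 51, 30, 31, 48, -39] -> [15, 51, 30, 31, 48, -39] -> [17, 53, 32, 33, 50, -37]
  [15, 46, 8, 16, -22] -> [17, 48, 10, 18, -20] -> [10, 18, -20] -> [12, 20, -18]
  [-8, -32, -21, -4] -> [-6, -30, -19, -2] -> [-19, -2] -> [-17, 0]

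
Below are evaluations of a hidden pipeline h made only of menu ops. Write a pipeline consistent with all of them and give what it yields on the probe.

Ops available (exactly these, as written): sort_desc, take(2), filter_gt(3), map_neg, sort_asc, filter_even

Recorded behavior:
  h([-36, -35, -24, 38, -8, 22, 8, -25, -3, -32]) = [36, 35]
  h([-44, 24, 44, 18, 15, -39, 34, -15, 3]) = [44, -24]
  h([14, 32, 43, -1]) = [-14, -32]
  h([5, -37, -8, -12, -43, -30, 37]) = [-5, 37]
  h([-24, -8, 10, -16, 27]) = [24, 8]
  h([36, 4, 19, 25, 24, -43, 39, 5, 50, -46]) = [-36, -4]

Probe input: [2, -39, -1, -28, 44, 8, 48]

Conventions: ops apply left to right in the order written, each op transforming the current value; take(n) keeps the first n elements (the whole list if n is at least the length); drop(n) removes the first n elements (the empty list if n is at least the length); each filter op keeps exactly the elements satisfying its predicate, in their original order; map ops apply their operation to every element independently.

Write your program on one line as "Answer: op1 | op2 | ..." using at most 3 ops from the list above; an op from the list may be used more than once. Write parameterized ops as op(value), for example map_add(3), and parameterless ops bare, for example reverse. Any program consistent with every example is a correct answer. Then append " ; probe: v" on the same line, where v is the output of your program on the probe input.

map_neg | take(2) ; probe: [-2, 39]

Check, running the answer program on each example:
  [-36, -35, -24, 38, -8, 22, 8, -25, -3, -32] -> [36, 35, 24, -38, 8, -22, -8, 25, 3, 32] -> [36, 35]
  [-44, 24, 44, 18, 15, -39, 34, -15, 3] -> [44, -24, -44, -18, -15, 39, -34, 15, -3] -> [44, -24]
  [14, 32, 43, -1] -> [-14, -32, -43, 1] -> [-14, -32]
  [5, -37, -8, -12, -43, -30, 37] -> [-5, 37, 8, 12, 43, 30, -37] -> [-5, 37]
  [-24, -8, 10, -16, 27] -> [24, 8, -10, 16, -27] -> [24, 8]
  [36, 4, 19, 25, 24, -43, 39, 5, 50, -46] -> [-36, -4, -19, -25, -24, 43, -39, -5, -50, 46] -> [-36, -4]
  probe: [2, -39, -1, -28, 44, 8, 48] -> [-2, 39, 1, 28, -44, -8, -48] -> [-2, 39]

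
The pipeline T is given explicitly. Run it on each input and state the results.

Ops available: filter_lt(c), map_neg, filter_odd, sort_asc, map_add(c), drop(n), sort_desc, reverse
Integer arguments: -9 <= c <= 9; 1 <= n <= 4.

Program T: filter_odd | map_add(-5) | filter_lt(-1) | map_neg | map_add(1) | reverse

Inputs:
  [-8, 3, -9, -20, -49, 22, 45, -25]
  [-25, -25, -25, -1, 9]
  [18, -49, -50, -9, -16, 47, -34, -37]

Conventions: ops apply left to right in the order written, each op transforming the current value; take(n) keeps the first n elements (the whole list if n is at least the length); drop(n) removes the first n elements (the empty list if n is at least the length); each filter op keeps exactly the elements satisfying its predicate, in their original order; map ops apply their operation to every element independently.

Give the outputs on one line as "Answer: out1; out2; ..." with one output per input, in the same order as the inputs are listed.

[31, 55, 15, 3]; [7, 31, 31, 31]; [43, 15, 55]

Execution, op by op:
  [-8, 3, -9, -20, -49, 22, 45, -25] -> [3, -9, -49, 45, -25] -> [-2, -14, -54, 40, -30] -> [-2, -14, -54, -30] -> [2, 14, 54, 30] -> [3, 15, 55, 31] -> [31, 55, 15, 3]
  [-25, -25, -25, -1, 9] -> [-25, -25, -25, -1, 9] -> [-30, -30, -30, -6, 4] -> [-30, -30, -30, -6] -> [30, 30, 30, 6] -> [31, 31, 31, 7] -> [7, 31, 31, 31]
  [18, -49, -50, -9, -16, 47, -34, -37] -> [-49, -9, 47, -37] -> [-54, -14, 42, -42] -> [-54, -14, -42] -> [54, 14, 42] -> [55, 15, 43] -> [43, 15, 55]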